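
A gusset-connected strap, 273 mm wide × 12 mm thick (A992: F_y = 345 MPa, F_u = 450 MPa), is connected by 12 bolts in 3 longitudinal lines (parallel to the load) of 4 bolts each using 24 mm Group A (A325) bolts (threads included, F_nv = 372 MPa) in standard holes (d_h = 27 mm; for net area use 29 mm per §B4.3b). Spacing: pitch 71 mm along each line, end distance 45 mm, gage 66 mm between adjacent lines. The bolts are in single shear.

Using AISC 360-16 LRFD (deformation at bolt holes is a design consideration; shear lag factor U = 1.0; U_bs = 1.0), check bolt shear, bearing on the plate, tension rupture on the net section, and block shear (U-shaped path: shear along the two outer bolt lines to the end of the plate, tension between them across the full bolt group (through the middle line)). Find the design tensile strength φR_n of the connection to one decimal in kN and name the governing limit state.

753.3 kN (net-section rupture governs)

Bolt shear: A_b = π(24)²/4 = 452.39 mm². φR_n = 0.75 × 372 × 452.39 × 12 × 1 = 1514.6 kN.
Bearing (12 mm plate, F_u = 450 MPa): end bolts L_c = 45 − 27/2 = 31.5, R_n = min(1.2×31.5×12×450, 2.4×24×12×450) = 204.12 kN/bolt; interior L_c = 71 − 27 = 44, R_n = 285.12 kN/bolt. φR_n = 0.75 × (3×204.12 + 9×285.12) = 2383.8 kN.
Tension rupture (net): A_n = (273 − 3×29)×12 = 2232 mm² (U = 1.0, A_e = A_n). φR_n = 0.75 × 450 × 2232 = 753.3 kN.
Block shear: shear path 2×[45+3×71] = 2×258 mm, A_gv = 6192, A_nv = 2×(258 − 3.5×29)×12 = 3756 mm²; tension across gage: (132 − 2×29)×12 = 888 mm². R_n = min(0.6×450×3756, 0.6×345×6192) + 1.0×450×888 = min(1014.1, 1281.7) + 399.6 = 1413.7 kN. φR_n = 0.75 × 1413.7 = 1060.3 kN.
Governing: min(1514.6, 2383.8, 753.3, 1060.3) = 753.3 kN → net-section rupture.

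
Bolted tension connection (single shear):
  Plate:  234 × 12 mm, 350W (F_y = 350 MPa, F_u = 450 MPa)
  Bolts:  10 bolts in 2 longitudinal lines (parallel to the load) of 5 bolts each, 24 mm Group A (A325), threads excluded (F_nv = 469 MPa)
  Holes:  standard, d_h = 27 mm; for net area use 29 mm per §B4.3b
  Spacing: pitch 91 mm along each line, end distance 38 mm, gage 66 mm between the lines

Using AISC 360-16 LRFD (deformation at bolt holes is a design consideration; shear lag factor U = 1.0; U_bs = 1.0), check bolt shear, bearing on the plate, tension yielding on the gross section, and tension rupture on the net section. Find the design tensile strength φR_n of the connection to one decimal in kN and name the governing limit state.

712.8 kN (net-section rupture governs)

Bolt shear: A_b = π(24)²/4 = 452.39 mm². φR_n = 0.75 × 469 × 452.39 × 10 × 1 = 1591.3 kN.
Bearing (12 mm plate, F_u = 450 MPa): end bolts L_c = 38 − 27/2 = 24.5, R_n = min(1.2×24.5×12×450, 2.4×24×12×450) = 158.76 kN/bolt; interior L_c = 91 − 27 = 64, R_n = 311.04 kN/bolt. φR_n = 0.75 × (2×158.76 + 8×311.04) = 2104.4 kN.
Tension yield (gross): A_g = 234×12 = 2808 mm². φR_n = 0.90 × 350 × 2808 = 884.5 kN.
Tension rupture (net): A_n = (234 − 2×29)×12 = 2112 mm² (U = 1.0, A_e = A_n). φR_n = 0.75 × 450 × 2112 = 712.8 kN.
Governing: min(1591.3, 2104.4, 884.5, 712.8) = 712.8 kN → net-section rupture.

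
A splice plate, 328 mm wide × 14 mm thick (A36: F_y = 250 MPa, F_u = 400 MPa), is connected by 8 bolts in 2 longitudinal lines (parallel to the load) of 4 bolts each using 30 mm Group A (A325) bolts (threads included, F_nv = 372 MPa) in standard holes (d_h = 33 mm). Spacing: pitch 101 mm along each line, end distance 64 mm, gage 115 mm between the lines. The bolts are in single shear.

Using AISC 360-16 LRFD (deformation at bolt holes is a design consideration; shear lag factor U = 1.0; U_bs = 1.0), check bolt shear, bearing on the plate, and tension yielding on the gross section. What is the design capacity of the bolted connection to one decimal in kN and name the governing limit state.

1033.2 kN (gross-section yield governs)

Bolt shear: A_b = π(30)²/4 = 706.86 mm². φR_n = 0.75 × 372 × 706.86 × 8 × 1 = 1577.7 kN.
Bearing (14 mm plate, F_u = 400 MPa): end bolts L_c = 64 − 33/2 = 47.5, R_n = min(1.2×47.5×14×400, 2.4×30×14×400) = 319.2 kN/bolt; interior L_c = 101 − 33 = 68, R_n = 403.2 kN/bolt. φR_n = 0.75 × (2×319.2 + 6×403.2) = 2293.2 kN.
Tension yield (gross): A_g = 328×14 = 4592 mm². φR_n = 0.90 × 250 × 4592 = 1033.2 kN.
Governing: min(1577.7, 2293.2, 1033.2) = 1033.2 kN → gross-section yield.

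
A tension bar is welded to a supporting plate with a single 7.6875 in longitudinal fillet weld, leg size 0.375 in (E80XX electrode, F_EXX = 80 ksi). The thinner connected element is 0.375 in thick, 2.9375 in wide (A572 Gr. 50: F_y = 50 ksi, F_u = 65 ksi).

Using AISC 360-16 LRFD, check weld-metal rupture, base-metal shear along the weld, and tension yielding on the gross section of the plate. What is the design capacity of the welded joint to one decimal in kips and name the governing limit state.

49.6 kips (gross-section yield governs)

Weld metal: throat = 0.707×0.375 = 0.26513 in, L = 7.6875 in. φR_n = 0.75 × 0.6 × 80 × 0.26513 × 7.6875 = 73.4 kips.
Base metal shear (0.375 in plate): yield φR_n = 1.0×0.6×50×0.375×7.6875 = 86.5 kips; rupture φR_n = 0.75×0.6×65×0.375×7.6875 = 84.3 kips; take 84.3 kips (rupture).
Tension yield (gross): A_g = 2.9375×0.375 = 1.1016 in². φR_n = 0.90 × 50 × 1.1016 = 49.6 kips.
Governing: min(73.4, 84.3, 49.6) = 49.6 kips → gross-section yield.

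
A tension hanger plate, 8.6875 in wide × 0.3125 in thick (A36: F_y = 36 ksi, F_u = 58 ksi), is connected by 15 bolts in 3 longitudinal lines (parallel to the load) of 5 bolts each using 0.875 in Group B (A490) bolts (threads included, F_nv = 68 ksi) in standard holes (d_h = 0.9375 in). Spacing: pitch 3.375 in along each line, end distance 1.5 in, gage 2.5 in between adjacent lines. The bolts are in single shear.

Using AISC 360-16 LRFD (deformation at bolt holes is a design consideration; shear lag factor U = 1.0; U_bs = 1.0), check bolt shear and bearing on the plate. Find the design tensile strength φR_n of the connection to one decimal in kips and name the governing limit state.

393.0 kips (bearing governs)

Bolt shear: A_b = π(0.875)²/4 = 0.60132 in². φR_n = 0.75 × 68 × 0.60132 × 15 × 1 = 460.0 kips.
Bearing (0.3125 in plate, F_u = 58 ksi): end bolts L_c = 1.5 − 0.9375/2 = 1.03125, R_n = min(1.2×1.03125×0.3125×58, 2.4×0.875×0.3125×58) = 22.43 kips/bolt; interior L_c = 3.375 − 0.9375 = 2.4375, R_n = 38.063 kips/bolt. φR_n = 0.75 × (3×22.43 + 12×38.063) = 393.0 kips.
Governing: min(460.0, 393.0) = 393.0 kips → bearing.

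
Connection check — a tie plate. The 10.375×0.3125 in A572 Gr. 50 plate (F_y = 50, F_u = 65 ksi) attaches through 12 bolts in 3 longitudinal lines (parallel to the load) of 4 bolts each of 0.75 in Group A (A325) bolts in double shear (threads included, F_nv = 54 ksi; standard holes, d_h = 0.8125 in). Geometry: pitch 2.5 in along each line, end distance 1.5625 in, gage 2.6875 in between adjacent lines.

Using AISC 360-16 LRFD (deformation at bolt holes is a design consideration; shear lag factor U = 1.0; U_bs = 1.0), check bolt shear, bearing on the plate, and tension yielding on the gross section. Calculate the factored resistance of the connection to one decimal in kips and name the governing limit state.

145.9 kips (gross-section yield governs)

Bolt shear: A_b = π(0.75)²/4 = 0.44179 in². φR_n = 0.75 × 54 × 0.44179 × 12 × 2 = 429.4 kips.
Bearing (0.3125 in plate, F_u = 65 ksi): end bolts L_c = 1.5625 − 0.8125/2 = 1.15625, R_n = min(1.2×1.15625×0.3125×65, 2.4×0.75×0.3125×65) = 28.184 kips/bolt; interior L_c = 2.5 − 0.8125 = 1.6875, R_n = 36.563 kips/bolt. φR_n = 0.75 × (3×28.184 + 9×36.563) = 310.2 kips.
Tension yield (gross): A_g = 10.375×0.3125 = 3.2422 in². φR_n = 0.90 × 50 × 3.2422 = 145.9 kips.
Governing: min(429.4, 310.2, 145.9) = 145.9 kips → gross-section yield.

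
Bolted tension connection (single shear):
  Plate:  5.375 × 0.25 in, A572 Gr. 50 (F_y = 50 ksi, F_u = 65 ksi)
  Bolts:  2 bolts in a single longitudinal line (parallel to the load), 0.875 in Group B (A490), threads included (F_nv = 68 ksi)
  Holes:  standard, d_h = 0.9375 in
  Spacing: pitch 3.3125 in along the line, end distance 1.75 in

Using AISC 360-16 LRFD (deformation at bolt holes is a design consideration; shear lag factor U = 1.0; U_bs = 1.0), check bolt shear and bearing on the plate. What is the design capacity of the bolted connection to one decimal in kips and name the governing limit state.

44.3 kips (bearing governs)

Bolt shear: A_b = π(0.875)²/4 = 0.60132 in². φR_n = 0.75 × 68 × 0.60132 × 2 × 1 = 61.3 kips.
Bearing (0.25 in plate, F_u = 65 ksi): end bolts L_c = 1.75 − 0.9375/2 = 1.28125, R_n = min(1.2×1.28125×0.25×65, 2.4×0.875×0.25×65) = 24.984 kips/bolt; interior L_c = 3.3125 − 0.9375 = 2.375, R_n = 34.125 kips/bolt. φR_n = 0.75 × (1×24.984 + 1×34.125) = 44.3 kips.
Governing: min(61.3, 44.3) = 44.3 kips → bearing.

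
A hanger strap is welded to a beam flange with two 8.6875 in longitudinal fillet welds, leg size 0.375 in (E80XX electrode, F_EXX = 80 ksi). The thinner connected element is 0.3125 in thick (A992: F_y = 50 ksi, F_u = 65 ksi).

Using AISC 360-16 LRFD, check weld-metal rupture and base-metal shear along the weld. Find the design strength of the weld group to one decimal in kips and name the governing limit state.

Weld metal: throat = 0.707×0.375 = 0.26513 in, L = 2×8.6875 = 17.375 in. φR_n = 0.75 × 0.6 × 80 × 0.26513 × 17.375 = 165.8 kips.
Base metal shear (0.3125 in plate): yield φR_n = 1.0×0.6×50×0.3125×17.375 = 162.9 kips; rupture φR_n = 0.75×0.6×65×0.3125×17.375 = 158.8 kips; take 158.8 kips (rupture).
Governing: min(165.8, 158.8) = 158.8 kips → base-metal shear.

158.8 kips (base-metal shear governs)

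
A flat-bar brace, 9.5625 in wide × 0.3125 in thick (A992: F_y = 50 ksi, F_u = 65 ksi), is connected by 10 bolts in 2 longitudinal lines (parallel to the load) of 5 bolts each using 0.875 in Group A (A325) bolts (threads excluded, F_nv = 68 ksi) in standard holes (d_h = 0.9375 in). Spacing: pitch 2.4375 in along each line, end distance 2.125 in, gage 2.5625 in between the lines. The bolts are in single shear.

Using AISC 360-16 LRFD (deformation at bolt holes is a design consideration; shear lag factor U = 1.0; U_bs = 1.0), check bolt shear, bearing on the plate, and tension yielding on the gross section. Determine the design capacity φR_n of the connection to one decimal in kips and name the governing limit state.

134.5 kips (gross-section yield governs)

Bolt shear: A_b = π(0.875)²/4 = 0.60132 in². φR_n = 0.75 × 68 × 0.60132 × 10 × 1 = 306.7 kips.
Bearing (0.3125 in plate, F_u = 65 ksi): end bolts L_c = 2.125 − 0.9375/2 = 1.65625, R_n = min(1.2×1.65625×0.3125×65, 2.4×0.875×0.3125×65) = 40.371 kips/bolt; interior L_c = 2.4375 − 0.9375 = 1.5, R_n = 36.563 kips/bolt. φR_n = 0.75 × (2×40.371 + 8×36.563) = 279.9 kips.
Tension yield (gross): A_g = 9.5625×0.3125 = 2.9883 in². φR_n = 0.90 × 50 × 2.9883 = 134.5 kips.
Governing: min(306.7, 279.9, 134.5) = 134.5 kips → gross-section yield.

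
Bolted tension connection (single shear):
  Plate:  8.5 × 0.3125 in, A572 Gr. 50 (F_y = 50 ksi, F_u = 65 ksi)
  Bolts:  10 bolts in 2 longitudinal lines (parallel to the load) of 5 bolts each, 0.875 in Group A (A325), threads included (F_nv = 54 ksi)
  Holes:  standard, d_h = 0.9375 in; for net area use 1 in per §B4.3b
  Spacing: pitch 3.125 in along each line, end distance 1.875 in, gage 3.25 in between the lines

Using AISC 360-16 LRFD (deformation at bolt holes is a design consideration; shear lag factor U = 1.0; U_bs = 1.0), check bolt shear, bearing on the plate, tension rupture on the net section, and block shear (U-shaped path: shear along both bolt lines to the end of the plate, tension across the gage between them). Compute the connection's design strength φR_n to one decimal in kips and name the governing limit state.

99.0 kips (net-section rupture governs)

Bolt shear: A_b = π(0.875)²/4 = 0.60132 in². φR_n = 0.75 × 54 × 0.60132 × 10 × 1 = 243.5 kips.
Bearing (0.3125 in plate, F_u = 65 ksi): end bolts L_c = 1.875 − 0.9375/2 = 1.40625, R_n = min(1.2×1.40625×0.3125×65, 2.4×0.875×0.3125×65) = 34.277 kips/bolt; interior L_c = 3.125 − 0.9375 = 2.1875, R_n = 42.656 kips/bolt. φR_n = 0.75 × (2×34.277 + 8×42.656) = 307.4 kips.
Tension rupture (net): A_n = (8.5 − 2×1)×0.3125 = 2.0313 in² (U = 1.0, A_e = A_n). φR_n = 0.75 × 65 × 2.0313 = 99.0 kips.
Block shear: shear path 2×[1.875+4×3.125] = 2×14.375 in, A_gv = 8.9844, A_nv = 2×(14.375 − 4.5×1)×0.3125 = 6.1719 in²; tension across gage: (3.25 − 1×1)×0.3125 = 0.70313 in². R_n = min(0.6×65×6.1719, 0.6×50×8.9844) + 1.0×65×0.70313 = min(240.7, 269.53) + 45.703 = 286.4 kips. φR_n = 0.75 × 286.4 = 214.8 kips.
Governing: min(243.5, 307.4, 99.0, 214.8) = 99.0 kips → net-section rupture.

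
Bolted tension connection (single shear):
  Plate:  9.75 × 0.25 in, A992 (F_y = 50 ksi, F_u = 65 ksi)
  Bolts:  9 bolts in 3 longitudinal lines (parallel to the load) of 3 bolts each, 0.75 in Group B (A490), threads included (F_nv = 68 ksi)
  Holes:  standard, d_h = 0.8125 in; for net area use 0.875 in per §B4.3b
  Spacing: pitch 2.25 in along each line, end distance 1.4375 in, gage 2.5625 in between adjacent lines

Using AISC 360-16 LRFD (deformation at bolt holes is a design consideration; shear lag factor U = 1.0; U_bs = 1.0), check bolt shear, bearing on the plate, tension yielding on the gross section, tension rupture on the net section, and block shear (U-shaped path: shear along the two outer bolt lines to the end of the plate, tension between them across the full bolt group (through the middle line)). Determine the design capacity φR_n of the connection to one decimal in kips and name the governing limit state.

Bolt shear: A_b = π(0.75)²/4 = 0.44179 in². φR_n = 0.75 × 68 × 0.44179 × 9 × 1 = 202.8 kips.
Bearing (0.25 in plate, F_u = 65 ksi): end bolts L_c = 1.4375 − 0.8125/2 = 1.03125, R_n = min(1.2×1.03125×0.25×65, 2.4×0.75×0.25×65) = 20.109 kips/bolt; interior L_c = 2.25 − 0.8125 = 1.4375, R_n = 28.031 kips/bolt. φR_n = 0.75 × (3×20.109 + 6×28.031) = 171.4 kips.
Tension yield (gross): A_g = 9.75×0.25 = 2.4375 in². φR_n = 0.90 × 50 × 2.4375 = 109.7 kips.
Tension rupture (net): A_n = (9.75 − 3×0.875)×0.25 = 1.7813 in² (U = 1.0, A_e = A_n). φR_n = 0.75 × 65 × 1.7813 = 86.8 kips.
Block shear: shear path 2×[1.4375+2×2.25] = 2×5.9375 in, A_gv = 2.9688, A_nv = 2×(5.9375 − 2.5×0.875)×0.25 = 1.875 in²; tension across gage: (5.125 − 2×0.875)×0.25 = 0.84375 in². R_n = min(0.6×65×1.875, 0.6×50×2.9688) + 1.0×65×0.84375 = min(73.125, 89.064) + 54.844 = 127.97 kips. φR_n = 0.75 × 127.97 = 96.0 kips.
Governing: min(202.8, 171.4, 109.7, 86.8, 96.0) = 86.8 kips → net-section rupture.

86.8 kips (net-section rupture governs)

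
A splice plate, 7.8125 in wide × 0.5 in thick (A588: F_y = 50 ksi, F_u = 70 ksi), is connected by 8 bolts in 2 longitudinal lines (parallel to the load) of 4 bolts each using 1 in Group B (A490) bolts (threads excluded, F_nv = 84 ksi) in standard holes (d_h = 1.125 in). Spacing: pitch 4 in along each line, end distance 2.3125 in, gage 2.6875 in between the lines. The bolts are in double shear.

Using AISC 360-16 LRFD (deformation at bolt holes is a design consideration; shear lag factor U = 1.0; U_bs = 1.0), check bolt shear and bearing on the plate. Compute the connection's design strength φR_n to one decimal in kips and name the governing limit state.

Bolt shear: A_b = π(1)²/4 = 0.7854 in². φR_n = 0.75 × 84 × 0.7854 × 8 × 2 = 791.7 kips.
Bearing (0.5 in plate, F_u = 70 ksi): end bolts L_c = 2.3125 − 1.125/2 = 1.75, R_n = min(1.2×1.75×0.5×70, 2.4×1×0.5×70) = 73.5 kips/bolt; interior L_c = 4 − 1.125 = 2.875, R_n = 84 kips/bolt. φR_n = 0.75 × (2×73.5 + 6×84) = 488.3 kips.
Governing: min(791.7, 488.3) = 488.3 kips → bearing.

488.3 kips (bearing governs)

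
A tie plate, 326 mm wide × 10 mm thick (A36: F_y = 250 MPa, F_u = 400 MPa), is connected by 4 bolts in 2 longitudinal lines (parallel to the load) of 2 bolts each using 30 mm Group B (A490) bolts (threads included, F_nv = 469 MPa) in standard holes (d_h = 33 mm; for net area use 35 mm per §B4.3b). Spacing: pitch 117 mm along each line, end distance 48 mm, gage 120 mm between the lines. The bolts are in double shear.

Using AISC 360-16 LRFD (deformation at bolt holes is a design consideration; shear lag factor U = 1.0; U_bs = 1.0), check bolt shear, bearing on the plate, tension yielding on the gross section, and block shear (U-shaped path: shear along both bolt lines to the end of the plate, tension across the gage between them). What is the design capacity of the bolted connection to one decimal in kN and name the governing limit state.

Bolt shear: A_b = π(30)²/4 = 706.86 mm². φR_n = 0.75 × 469 × 706.86 × 4 × 2 = 1989.1 kN.
Bearing (10 mm plate, F_u = 400 MPa): end bolts L_c = 48 − 33/2 = 31.5, R_n = min(1.2×31.5×10×400, 2.4×30×10×400) = 151.2 kN/bolt; interior L_c = 117 − 33 = 84, R_n = 288 kN/bolt. φR_n = 0.75 × (2×151.2 + 2×288) = 658.8 kN.
Tension yield (gross): A_g = 326×10 = 3260 mm². φR_n = 0.90 × 250 × 3260 = 733.5 kN.
Block shear: shear path 2×[48+1×117] = 2×165 mm, A_gv = 3300, A_nv = 2×(165 − 1.5×35)×10 = 2250 mm²; tension across gage: (120 − 1×35)×10 = 850 mm². R_n = min(0.6×400×2250, 0.6×250×3300) + 1.0×400×850 = min(540, 495) + 340 = 835 kN. φR_n = 0.75 × 835 = 626.3 kN.
Governing: min(1989.1, 658.8, 733.5, 626.3) = 626.3 kN → block shear.

626.3 kN (block shear governs)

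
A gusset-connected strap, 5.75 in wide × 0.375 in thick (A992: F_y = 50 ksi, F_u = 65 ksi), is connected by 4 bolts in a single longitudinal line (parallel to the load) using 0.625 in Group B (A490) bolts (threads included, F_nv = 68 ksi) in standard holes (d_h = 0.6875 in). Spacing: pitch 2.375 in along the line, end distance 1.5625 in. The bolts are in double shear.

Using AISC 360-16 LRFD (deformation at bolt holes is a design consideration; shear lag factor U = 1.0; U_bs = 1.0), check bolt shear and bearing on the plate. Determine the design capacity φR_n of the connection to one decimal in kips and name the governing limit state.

109.0 kips (bearing governs)

Bolt shear: A_b = π(0.625)²/4 = 0.3068 in². φR_n = 0.75 × 68 × 0.3068 × 4 × 2 = 125.2 kips.
Bearing (0.375 in plate, F_u = 65 ksi): end bolts L_c = 1.5625 − 0.6875/2 = 1.21875, R_n = min(1.2×1.21875×0.375×65, 2.4×0.625×0.375×65) = 35.648 kips/bolt; interior L_c = 2.375 − 0.6875 = 1.6875, R_n = 36.563 kips/bolt. φR_n = 0.75 × (1×35.648 + 3×36.563) = 109.0 kips.
Governing: min(125.2, 109.0) = 109.0 kips → bearing.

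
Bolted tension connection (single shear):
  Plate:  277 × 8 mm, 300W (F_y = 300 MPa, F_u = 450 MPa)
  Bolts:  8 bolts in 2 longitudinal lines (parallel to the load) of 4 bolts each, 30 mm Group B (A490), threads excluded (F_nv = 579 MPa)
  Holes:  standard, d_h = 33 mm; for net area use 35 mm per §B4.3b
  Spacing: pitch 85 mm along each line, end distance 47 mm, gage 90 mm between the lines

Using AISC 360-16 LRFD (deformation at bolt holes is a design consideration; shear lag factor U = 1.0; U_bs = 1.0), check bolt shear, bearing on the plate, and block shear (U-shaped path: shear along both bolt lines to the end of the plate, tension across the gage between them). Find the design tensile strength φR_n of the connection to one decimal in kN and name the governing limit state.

730.1 kN (block shear governs)

Bolt shear: A_b = π(30)²/4 = 706.86 mm². φR_n = 0.75 × 579 × 706.86 × 8 × 1 = 2455.6 kN.
Bearing (8 mm plate, F_u = 450 MPa): end bolts L_c = 47 − 33/2 = 30.5, R_n = min(1.2×30.5×8×450, 2.4×30×8×450) = 131.76 kN/bolt; interior L_c = 85 − 33 = 52, R_n = 224.64 kN/bolt. φR_n = 0.75 × (2×131.76 + 6×224.64) = 1208.5 kN.
Block shear: shear path 2×[47+3×85] = 2×302 mm, A_gv = 4832, A_nv = 2×(302 − 3.5×35)×8 = 2872 mm²; tension across gage: (90 − 1×35)×8 = 440 mm². R_n = min(0.6×450×2872, 0.6×300×4832) + 1.0×450×440 = min(775.44, 869.76) + 198 = 973.44 kN. φR_n = 0.75 × 973.44 = 730.1 kN.
Governing: min(2455.6, 1208.5, 730.1) = 730.1 kN → block shear.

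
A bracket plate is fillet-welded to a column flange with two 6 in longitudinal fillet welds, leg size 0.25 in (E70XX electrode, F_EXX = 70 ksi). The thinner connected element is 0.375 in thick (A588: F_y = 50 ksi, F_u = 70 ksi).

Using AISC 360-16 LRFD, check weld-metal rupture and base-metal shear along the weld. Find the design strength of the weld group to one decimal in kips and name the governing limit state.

Weld metal: throat = 0.707×0.25 = 0.17675 in, L = 2×6 = 12 in. φR_n = 0.75 × 0.6 × 70 × 0.17675 × 12 = 66.8 kips.
Base metal shear (0.375 in plate): yield φR_n = 1.0×0.6×50×0.375×12 = 135.0 kips; rupture φR_n = 0.75×0.6×70×0.375×12 = 141.8 kips; take 135.0 kips (yield).
Governing: min(66.8, 135.0) = 66.8 kips → weld metal.

66.8 kips (weld metal governs)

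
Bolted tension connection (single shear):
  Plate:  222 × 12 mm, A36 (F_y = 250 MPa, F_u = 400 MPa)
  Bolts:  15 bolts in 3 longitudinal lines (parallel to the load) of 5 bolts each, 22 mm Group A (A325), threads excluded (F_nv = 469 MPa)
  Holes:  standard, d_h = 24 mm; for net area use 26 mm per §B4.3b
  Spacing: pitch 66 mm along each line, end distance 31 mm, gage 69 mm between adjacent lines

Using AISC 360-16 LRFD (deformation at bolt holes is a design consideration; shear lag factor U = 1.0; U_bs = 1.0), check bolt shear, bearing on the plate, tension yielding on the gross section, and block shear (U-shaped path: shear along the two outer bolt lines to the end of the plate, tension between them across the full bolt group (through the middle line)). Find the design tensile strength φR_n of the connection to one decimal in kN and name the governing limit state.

Bolt shear: A_b = π(22)²/4 = 380.13 mm². φR_n = 0.75 × 469 × 380.13 × 15 × 1 = 2005.7 kN.
Bearing (12 mm plate, F_u = 400 MPa): end bolts L_c = 31 − 24/2 = 19, R_n = min(1.2×19×12×400, 2.4×22×12×400) = 109.44 kN/bolt; interior L_c = 66 − 24 = 42, R_n = 241.92 kN/bolt. φR_n = 0.75 × (3×109.44 + 12×241.92) = 2423.5 kN.
Tension yield (gross): A_g = 222×12 = 2664 mm². φR_n = 0.90 × 250 × 2664 = 599.4 kN.
Block shear: shear path 2×[31+4×66] = 2×295 mm, A_gv = 7080, A_nv = 2×(295 − 4.5×26)×12 = 4272 mm²; tension across gage: (138 − 2×26)×12 = 1032 mm². R_n = min(0.6×400×4272, 0.6×250×7080) + 1.0×400×1032 = min(1025.3, 1062) + 412.8 = 1438.1 kN. φR_n = 0.75 × 1438.1 = 1078.6 kN.
Governing: min(2005.7, 2423.5, 599.4, 1078.6) = 599.4 kN → gross-section yield.

599.4 kN (gross-section yield governs)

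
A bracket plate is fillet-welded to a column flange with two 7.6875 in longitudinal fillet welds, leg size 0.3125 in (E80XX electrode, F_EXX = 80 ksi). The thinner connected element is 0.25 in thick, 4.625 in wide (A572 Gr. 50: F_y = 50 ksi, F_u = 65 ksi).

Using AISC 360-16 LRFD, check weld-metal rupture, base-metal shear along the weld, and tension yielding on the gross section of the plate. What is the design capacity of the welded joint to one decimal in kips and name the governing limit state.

52.0 kips (gross-section yield governs)

Weld metal: throat = 0.707×0.3125 = 0.22094 in, L = 2×7.6875 = 15.375 in. φR_n = 0.75 × 0.6 × 80 × 0.22094 × 15.375 = 122.3 kips.
Base metal shear (0.25 in plate): yield φR_n = 1.0×0.6×50×0.25×15.375 = 115.3 kips; rupture φR_n = 0.75×0.6×65×0.25×15.375 = 112.4 kips; take 112.4 kips (rupture).
Tension yield (gross): A_g = 4.625×0.25 = 1.1563 in². φR_n = 0.90 × 50 × 1.1563 = 52.0 kips.
Governing: min(122.3, 112.4, 52.0) = 52.0 kips → gross-section yield.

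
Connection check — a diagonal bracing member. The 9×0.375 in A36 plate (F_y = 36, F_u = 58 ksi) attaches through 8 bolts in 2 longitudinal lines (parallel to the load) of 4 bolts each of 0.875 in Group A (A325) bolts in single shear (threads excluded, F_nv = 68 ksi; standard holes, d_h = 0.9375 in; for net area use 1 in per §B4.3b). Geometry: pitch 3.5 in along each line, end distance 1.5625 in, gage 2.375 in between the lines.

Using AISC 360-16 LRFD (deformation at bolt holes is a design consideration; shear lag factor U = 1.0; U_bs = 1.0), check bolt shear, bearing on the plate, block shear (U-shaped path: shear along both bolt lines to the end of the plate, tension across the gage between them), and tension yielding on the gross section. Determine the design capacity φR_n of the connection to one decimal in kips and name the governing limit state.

Bolt shear: A_b = π(0.875)²/4 = 0.60132 in². φR_n = 0.75 × 68 × 0.60132 × 8 × 1 = 245.3 kips.
Bearing (0.375 in plate, F_u = 58 ksi): end bolts L_c = 1.5625 − 0.9375/2 = 1.09375, R_n = min(1.2×1.09375×0.375×58, 2.4×0.875×0.375×58) = 28.547 kips/bolt; interior L_c = 3.5 − 0.9375 = 2.5625, R_n = 45.675 kips/bolt. φR_n = 0.75 × (2×28.547 + 6×45.675) = 248.4 kips.
Block shear: shear path 2×[1.5625+3×3.5] = 2×12.0625 in, A_gv = 9.0469, A_nv = 2×(12.0625 − 3.5×1)×0.375 = 6.4219 in²; tension across gage: (2.375 − 1×1)×0.375 = 0.51563 in². R_n = min(0.6×58×6.4219, 0.6×36×9.0469) + 1.0×58×0.51563 = min(223.48, 195.41) + 29.907 = 225.32 kips. φR_n = 0.75 × 225.32 = 169.0 kips.
Tension yield (gross): A_g = 9×0.375 = 3.375 in². φR_n = 0.90 × 36 × 3.375 = 109.4 kips.
Governing: min(245.3, 248.4, 169.0, 109.4) = 109.4 kips → gross-section yield.

109.4 kips (gross-section yield governs)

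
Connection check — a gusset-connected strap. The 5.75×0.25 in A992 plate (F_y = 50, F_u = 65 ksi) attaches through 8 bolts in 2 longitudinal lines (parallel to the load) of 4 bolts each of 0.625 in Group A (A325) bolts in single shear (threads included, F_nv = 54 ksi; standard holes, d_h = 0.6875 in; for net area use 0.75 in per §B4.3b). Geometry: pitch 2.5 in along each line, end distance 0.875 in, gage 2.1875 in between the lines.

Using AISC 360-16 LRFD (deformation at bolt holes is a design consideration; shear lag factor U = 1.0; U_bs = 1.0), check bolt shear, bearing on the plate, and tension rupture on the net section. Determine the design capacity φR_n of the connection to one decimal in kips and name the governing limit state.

Bolt shear: A_b = π(0.625)²/4 = 0.3068 in². φR_n = 0.75 × 54 × 0.3068 × 8 × 1 = 99.4 kips.
Bearing (0.25 in plate, F_u = 65 ksi): end bolts L_c = 0.875 − 0.6875/2 = 0.53125, R_n = min(1.2×0.53125×0.25×65, 2.4×0.625×0.25×65) = 10.359 kips/bolt; interior L_c = 2.5 − 0.6875 = 1.8125, R_n = 24.375 kips/bolt. φR_n = 0.75 × (2×10.359 + 6×24.375) = 125.2 kips.
Tension rupture (net): A_n = (5.75 − 2×0.75)×0.25 = 1.0625 in² (U = 1.0, A_e = A_n). φR_n = 0.75 × 65 × 1.0625 = 51.8 kips.
Governing: min(99.4, 125.2, 51.8) = 51.8 kips → net-section rupture.

51.8 kips (net-section rupture governs)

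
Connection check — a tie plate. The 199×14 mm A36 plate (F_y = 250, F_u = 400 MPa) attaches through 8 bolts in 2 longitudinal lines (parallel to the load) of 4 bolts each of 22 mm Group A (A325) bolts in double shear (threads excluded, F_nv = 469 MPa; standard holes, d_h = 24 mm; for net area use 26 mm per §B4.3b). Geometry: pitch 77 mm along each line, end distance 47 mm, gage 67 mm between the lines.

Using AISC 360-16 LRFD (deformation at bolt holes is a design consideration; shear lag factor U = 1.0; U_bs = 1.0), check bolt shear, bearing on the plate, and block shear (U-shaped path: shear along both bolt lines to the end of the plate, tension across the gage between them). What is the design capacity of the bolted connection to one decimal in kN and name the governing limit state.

Bolt shear: A_b = π(22)²/4 = 380.13 mm². φR_n = 0.75 × 469 × 380.13 × 8 × 2 = 2139.4 kN.
Bearing (14 mm plate, F_u = 400 MPa): end bolts L_c = 47 − 24/2 = 35, R_n = min(1.2×35×14×400, 2.4×22×14×400) = 235.2 kN/bolt; interior L_c = 77 − 24 = 53, R_n = 295.68 kN/bolt. φR_n = 0.75 × (2×235.2 + 6×295.68) = 1683.4 kN.
Block shear: shear path 2×[47+3×77] = 2×278 mm, A_gv = 7784, A_nv = 2×(278 − 3.5×26)×14 = 5236 mm²; tension across gage: (67 − 1×26)×14 = 574 mm². R_n = min(0.6×400×5236, 0.6×250×7784) + 1.0×400×574 = min(1256.6, 1167.6) + 229.6 = 1397.2 kN. φR_n = 0.75 × 1397.2 = 1047.9 kN.
Governing: min(2139.4, 1683.4, 1047.9) = 1047.9 kN → block shear.

1047.9 kN (block shear governs)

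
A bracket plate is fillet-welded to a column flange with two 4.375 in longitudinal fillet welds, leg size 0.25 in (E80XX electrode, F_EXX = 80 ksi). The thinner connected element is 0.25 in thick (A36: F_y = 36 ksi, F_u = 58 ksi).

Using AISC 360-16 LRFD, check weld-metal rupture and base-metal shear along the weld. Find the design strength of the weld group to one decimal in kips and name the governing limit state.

47.3 kips (base-metal shear governs)

Weld metal: throat = 0.707×0.25 = 0.17675 in, L = 2×4.375 = 8.75 in. φR_n = 0.75 × 0.6 × 80 × 0.17675 × 8.75 = 55.7 kips.
Base metal shear (0.25 in plate): yield φR_n = 1.0×0.6×36×0.25×8.75 = 47.3 kips; rupture φR_n = 0.75×0.6×58×0.25×8.75 = 57.1 kips; take 47.3 kips (yield).
Governing: min(55.7, 47.3) = 47.3 kips → base-metal shear.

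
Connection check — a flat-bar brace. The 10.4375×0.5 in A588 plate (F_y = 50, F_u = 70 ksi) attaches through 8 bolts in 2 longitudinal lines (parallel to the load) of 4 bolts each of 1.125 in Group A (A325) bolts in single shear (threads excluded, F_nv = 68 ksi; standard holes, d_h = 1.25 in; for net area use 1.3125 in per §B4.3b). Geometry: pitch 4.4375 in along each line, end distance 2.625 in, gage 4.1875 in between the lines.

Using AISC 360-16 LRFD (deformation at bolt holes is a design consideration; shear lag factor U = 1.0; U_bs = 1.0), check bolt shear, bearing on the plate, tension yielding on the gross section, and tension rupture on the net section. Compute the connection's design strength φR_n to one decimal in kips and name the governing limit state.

205.1 kips (net-section rupture governs)

Bolt shear: A_b = π(1.125)²/4 = 0.99402 in². φR_n = 0.75 × 68 × 0.99402 × 8 × 1 = 405.6 kips.
Bearing (0.5 in plate, F_u = 70 ksi): end bolts L_c = 2.625 − 1.25/2 = 2, R_n = min(1.2×2×0.5×70, 2.4×1.125×0.5×70) = 84 kips/bolt; interior L_c = 4.4375 − 1.25 = 3.1875, R_n = 94.5 kips/bolt. φR_n = 0.75 × (2×84 + 6×94.5) = 551.3 kips.
Tension yield (gross): A_g = 10.4375×0.5 = 5.2188 in². φR_n = 0.90 × 50 × 5.2188 = 234.8 kips.
Tension rupture (net): A_n = (10.4375 − 2×1.3125)×0.5 = 3.9063 in² (U = 1.0, A_e = A_n). φR_n = 0.75 × 70 × 3.9063 = 205.1 kips.
Governing: min(405.6, 551.3, 234.8, 205.1) = 205.1 kips → net-section rupture.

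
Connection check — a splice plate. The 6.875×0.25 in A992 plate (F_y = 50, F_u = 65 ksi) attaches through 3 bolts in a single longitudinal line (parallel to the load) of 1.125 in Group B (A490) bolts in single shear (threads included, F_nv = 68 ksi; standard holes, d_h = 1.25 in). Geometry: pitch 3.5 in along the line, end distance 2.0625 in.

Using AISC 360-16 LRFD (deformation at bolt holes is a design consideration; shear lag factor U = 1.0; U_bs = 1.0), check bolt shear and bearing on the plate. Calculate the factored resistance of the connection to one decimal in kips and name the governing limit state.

Bolt shear: A_b = π(1.125)²/4 = 0.99402 in². φR_n = 0.75 × 68 × 0.99402 × 3 × 1 = 152.1 kips.
Bearing (0.25 in plate, F_u = 65 ksi): end bolts L_c = 2.0625 − 1.25/2 = 1.4375, R_n = min(1.2×1.4375×0.25×65, 2.4×1.125×0.25×65) = 28.031 kips/bolt; interior L_c = 3.5 − 1.25 = 2.25, R_n = 43.875 kips/bolt. φR_n = 0.75 × (1×28.031 + 2×43.875) = 86.8 kips.
Governing: min(152.1, 86.8) = 86.8 kips → bearing.

86.8 kips (bearing governs)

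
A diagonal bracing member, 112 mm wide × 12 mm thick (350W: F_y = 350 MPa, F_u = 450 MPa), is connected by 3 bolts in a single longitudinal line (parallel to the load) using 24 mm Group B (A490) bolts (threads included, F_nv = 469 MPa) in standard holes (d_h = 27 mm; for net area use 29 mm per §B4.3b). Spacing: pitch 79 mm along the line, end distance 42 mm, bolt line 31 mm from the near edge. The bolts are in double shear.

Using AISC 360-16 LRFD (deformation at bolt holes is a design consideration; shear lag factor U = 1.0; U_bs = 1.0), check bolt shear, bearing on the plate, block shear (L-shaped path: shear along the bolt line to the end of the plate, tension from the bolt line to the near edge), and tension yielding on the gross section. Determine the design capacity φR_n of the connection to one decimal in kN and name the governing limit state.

376.7 kN (block shear governs)

Bolt shear: A_b = π(24)²/4 = 452.39 mm². φR_n = 0.75 × 469 × 452.39 × 3 × 2 = 954.8 kN.
Bearing (12 mm plate, F_u = 450 MPa): end bolts L_c = 42 − 27/2 = 28.5, R_n = min(1.2×28.5×12×450, 2.4×24×12×450) = 184.68 kN/bolt; interior L_c = 79 − 27 = 52, R_n = 311.04 kN/bolt. φR_n = 0.75 × (1×184.68 + 2×311.04) = 605.1 kN.
Block shear: shear path 1×[42+2×79] = 1×200 mm, A_gv = 2400, A_nv = 1×(200 − 2.5×29)×12 = 1530 mm²; tension to near edge: (31 − 0.5×29)×12 = 198 mm². R_n = min(0.6×450×1530, 0.6×350×2400) + 1.0×450×198 = min(413.1, 504) + 89.1 = 502.2 kN. φR_n = 0.75 × 502.2 = 376.7 kN.
Tension yield (gross): A_g = 112×12 = 1344 mm². φR_n = 0.90 × 350 × 1344 = 423.4 kN.
Governing: min(954.8, 605.1, 376.7, 423.4) = 376.7 kN → block shear.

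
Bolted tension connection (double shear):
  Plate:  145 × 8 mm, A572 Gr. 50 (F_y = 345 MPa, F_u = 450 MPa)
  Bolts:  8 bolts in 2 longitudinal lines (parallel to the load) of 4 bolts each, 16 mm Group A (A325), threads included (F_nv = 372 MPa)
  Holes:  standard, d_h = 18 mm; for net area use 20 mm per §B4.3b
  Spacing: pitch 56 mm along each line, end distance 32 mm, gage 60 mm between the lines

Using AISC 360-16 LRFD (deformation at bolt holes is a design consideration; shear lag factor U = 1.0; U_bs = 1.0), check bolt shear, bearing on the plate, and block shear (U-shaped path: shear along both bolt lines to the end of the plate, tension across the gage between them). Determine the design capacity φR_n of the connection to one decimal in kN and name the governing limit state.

Bolt shear: A_b = π(16)²/4 = 201.06 mm². φR_n = 0.75 × 372 × 201.06 × 8 × 2 = 897.5 kN.
Bearing (8 mm plate, F_u = 450 MPa): end bolts L_c = 32 − 18/2 = 23, R_n = min(1.2×23×8×450, 2.4×16×8×450) = 99.36 kN/bolt; interior L_c = 56 − 18 = 38, R_n = 138.24 kN/bolt. φR_n = 0.75 × (2×99.36 + 6×138.24) = 771.1 kN.
Block shear: shear path 2×[32+3×56] = 2×200 mm, A_gv = 3200, A_nv = 2×(200 − 3.5×20)×8 = 2080 mm²; tension across gage: (60 − 1×20)×8 = 320 mm². R_n = min(0.6×450×2080, 0.6×345×3200) + 1.0×450×320 = min(561.6, 662.4) + 144 = 705.6 kN. φR_n = 0.75 × 705.6 = 529.2 kN.
Governing: min(897.5, 771.1, 529.2) = 529.2 kN → block shear.

529.2 kN (block shear governs)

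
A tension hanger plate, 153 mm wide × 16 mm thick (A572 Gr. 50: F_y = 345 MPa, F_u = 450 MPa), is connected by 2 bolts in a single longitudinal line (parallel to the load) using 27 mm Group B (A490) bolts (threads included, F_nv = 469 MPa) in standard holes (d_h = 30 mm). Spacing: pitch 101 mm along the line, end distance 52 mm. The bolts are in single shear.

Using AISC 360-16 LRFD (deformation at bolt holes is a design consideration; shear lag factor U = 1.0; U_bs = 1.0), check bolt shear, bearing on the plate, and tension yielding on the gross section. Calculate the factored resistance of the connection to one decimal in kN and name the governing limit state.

Bolt shear: A_b = π(27)²/4 = 572.56 mm². φR_n = 0.75 × 469 × 572.56 × 2 × 1 = 402.8 kN.
Bearing (16 mm plate, F_u = 450 MPa): end bolts L_c = 52 − 30/2 = 37, R_n = min(1.2×37×16×450, 2.4×27×16×450) = 319.68 kN/bolt; interior L_c = 101 − 30 = 71, R_n = 466.56 kN/bolt. φR_n = 0.75 × (1×319.68 + 1×466.56) = 589.7 kN.
Tension yield (gross): A_g = 153×16 = 2448 mm². φR_n = 0.90 × 345 × 2448 = 760.1 kN.
Governing: min(402.8, 589.7, 760.1) = 402.8 kN → bolt shear.

402.8 kN (bolt shear governs)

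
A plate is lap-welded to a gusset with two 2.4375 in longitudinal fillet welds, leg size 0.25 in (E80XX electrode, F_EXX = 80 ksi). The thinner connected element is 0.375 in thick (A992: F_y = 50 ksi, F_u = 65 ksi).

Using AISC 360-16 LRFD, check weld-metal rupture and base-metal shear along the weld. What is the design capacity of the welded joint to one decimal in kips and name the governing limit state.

Weld metal: throat = 0.707×0.25 = 0.17675 in, L = 2×2.4375 = 4.875 in. φR_n = 0.75 × 0.6 × 80 × 0.17675 × 4.875 = 31.0 kips.
Base metal shear (0.375 in plate): yield φR_n = 1.0×0.6×50×0.375×4.875 = 54.8 kips; rupture φR_n = 0.75×0.6×65×0.375×4.875 = 53.5 kips; take 53.5 kips (rupture).
Governing: min(31.0, 53.5) = 31.0 kips → weld metal.

31.0 kips (weld metal governs)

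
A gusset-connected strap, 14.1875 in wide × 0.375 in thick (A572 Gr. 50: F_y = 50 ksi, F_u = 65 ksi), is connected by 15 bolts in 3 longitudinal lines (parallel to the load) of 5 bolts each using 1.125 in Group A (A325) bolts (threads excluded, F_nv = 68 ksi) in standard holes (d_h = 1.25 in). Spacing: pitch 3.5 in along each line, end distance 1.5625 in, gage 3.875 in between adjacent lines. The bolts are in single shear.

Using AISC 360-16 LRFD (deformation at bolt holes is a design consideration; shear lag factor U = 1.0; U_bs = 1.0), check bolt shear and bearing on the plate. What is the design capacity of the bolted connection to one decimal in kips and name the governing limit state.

Bolt shear: A_b = π(1.125)²/4 = 0.99402 in². φR_n = 0.75 × 68 × 0.99402 × 15 × 1 = 760.4 kips.
Bearing (0.375 in plate, F_u = 65 ksi): end bolts L_c = 1.5625 − 1.25/2 = 0.9375, R_n = min(1.2×0.9375×0.375×65, 2.4×1.125×0.375×65) = 27.422 kips/bolt; interior L_c = 3.5 − 1.25 = 2.25, R_n = 65.813 kips/bolt. φR_n = 0.75 × (3×27.422 + 12×65.813) = 654.0 kips.
Governing: min(760.4, 654.0) = 654.0 kips → bearing.

654.0 kips (bearing governs)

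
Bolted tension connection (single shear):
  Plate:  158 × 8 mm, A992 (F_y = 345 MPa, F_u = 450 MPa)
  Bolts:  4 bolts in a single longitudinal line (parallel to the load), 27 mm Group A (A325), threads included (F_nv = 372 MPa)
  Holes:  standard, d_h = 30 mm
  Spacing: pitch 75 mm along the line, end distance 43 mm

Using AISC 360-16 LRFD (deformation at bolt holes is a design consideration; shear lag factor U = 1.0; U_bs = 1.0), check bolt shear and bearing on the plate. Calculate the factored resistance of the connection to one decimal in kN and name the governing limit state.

528.1 kN (bearing governs)

Bolt shear: A_b = π(27)²/4 = 572.56 mm². φR_n = 0.75 × 372 × 572.56 × 4 × 1 = 639.0 kN.
Bearing (8 mm plate, F_u = 450 MPa): end bolts L_c = 43 − 30/2 = 28, R_n = min(1.2×28×8×450, 2.4×27×8×450) = 120.96 kN/bolt; interior L_c = 75 − 30 = 45, R_n = 194.4 kN/bolt. φR_n = 0.75 × (1×120.96 + 3×194.4) = 528.1 kN.
Governing: min(639.0, 528.1) = 528.1 kN → bearing.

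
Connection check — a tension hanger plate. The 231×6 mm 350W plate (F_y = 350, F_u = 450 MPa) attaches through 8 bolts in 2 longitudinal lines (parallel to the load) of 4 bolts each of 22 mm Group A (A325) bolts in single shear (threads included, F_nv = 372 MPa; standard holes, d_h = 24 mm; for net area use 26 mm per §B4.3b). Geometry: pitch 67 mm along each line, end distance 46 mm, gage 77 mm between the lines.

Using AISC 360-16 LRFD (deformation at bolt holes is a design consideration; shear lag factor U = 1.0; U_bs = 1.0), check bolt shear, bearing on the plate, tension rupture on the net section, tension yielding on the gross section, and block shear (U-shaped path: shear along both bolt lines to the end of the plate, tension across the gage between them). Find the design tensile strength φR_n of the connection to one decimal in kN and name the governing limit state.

362.5 kN (net-section rupture governs)

Bolt shear: A_b = π(22)²/4 = 380.13 mm². φR_n = 0.75 × 372 × 380.13 × 8 × 1 = 848.5 kN.
Bearing (6 mm plate, F_u = 450 MPa): end bolts L_c = 46 − 24/2 = 34, R_n = min(1.2×34×6×450, 2.4×22×6×450) = 110.16 kN/bolt; interior L_c = 67 − 24 = 43, R_n = 139.32 kN/bolt. φR_n = 0.75 × (2×110.16 + 6×139.32) = 792.2 kN.
Tension rupture (net): A_n = (231 − 2×26)×6 = 1074 mm² (U = 1.0, A_e = A_n). φR_n = 0.75 × 450 × 1074 = 362.5 kN.
Tension yield (gross): A_g = 231×6 = 1386 mm². φR_n = 0.90 × 350 × 1386 = 436.6 kN.
Block shear: shear path 2×[46+3×67] = 2×247 mm, A_gv = 2964, A_nv = 2×(247 − 3.5×26)×6 = 1872 mm²; tension across gage: (77 − 1×26)×6 = 306 mm². R_n = min(0.6×450×1872, 0.6×350×2964) + 1.0×450×306 = min(505.44, 622.44) + 137.7 = 643.14 kN. φR_n = 0.75 × 643.14 = 482.4 kN.
Governing: min(848.5, 792.2, 362.5, 436.6, 482.4) = 362.5 kN → net-section rupture.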